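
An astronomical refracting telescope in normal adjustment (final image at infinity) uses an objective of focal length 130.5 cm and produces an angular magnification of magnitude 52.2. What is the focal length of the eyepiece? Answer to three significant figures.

|M| = f_obj/f_eye, so f_eye = f_obj/|M| = 130.5/52.2 = 2.500 cm.

2.50 cm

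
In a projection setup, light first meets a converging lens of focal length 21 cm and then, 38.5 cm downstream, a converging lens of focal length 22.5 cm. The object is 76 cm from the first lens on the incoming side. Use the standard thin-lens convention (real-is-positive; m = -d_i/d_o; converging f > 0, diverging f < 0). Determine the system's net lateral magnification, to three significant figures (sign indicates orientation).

Applying the thin-lens equation to the first lens, 1/21 = 1/76 + 1/d_i1, which gives d_i1 = 29.018 cm.
Its lateral magnification is m_1 = -d_i1/d_o1 = -(29.018)/76 = -0.3818.
That image sits 9.482 cm in front of the second lens, so d_o2 = 9.482 cm.
Applying the thin-lens equation again with f_2 = 22.5 cm and d_o2 = 9.482 cm gives d_i2 = -16.388 cm.
m_2 = -(-16.388)/(9.482) = 1.7284.
Overall magnification: m = m_1 m_2 = -0.6599.

-0.660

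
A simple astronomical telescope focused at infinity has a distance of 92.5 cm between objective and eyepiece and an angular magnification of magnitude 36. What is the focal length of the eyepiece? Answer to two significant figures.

2.5 cm

In normal adjustment the tube length equals f_obj + f_eye and |M| = f_obj/f_eye.
So f_obj = 36 f_eye and 36 f_eye + f_eye = 92.5 cm, giving f_eye = 92.5/37 = 2.500 cm and f_obj = 90.000 cm.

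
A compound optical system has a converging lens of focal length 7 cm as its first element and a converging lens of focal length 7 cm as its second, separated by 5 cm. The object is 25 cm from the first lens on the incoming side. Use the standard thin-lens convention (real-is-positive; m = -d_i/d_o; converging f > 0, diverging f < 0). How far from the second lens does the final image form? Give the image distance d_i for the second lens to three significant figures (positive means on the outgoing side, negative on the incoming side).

Lens 1: 1/d_i1 = 1/f_1 - 1/d_o1 = 1/7 - 1/25 = 0.10286 cm^-1, so d_i1 = 9.722 cm.
This image would form 9.722 cm past lens 1, i.e. 4.722 cm beyond lens 2, so it is a virtual object for lens 2: d_o2 = 5 - 9.722 = -4.722 cm.
Lens 2: 1/d_i2 = 1/f_2 - 1/d_o2 = 1/7 - 1/(-4.722) = 0.35462 cm^-1, so d_i2 = 2.820 cm.

2.82 cm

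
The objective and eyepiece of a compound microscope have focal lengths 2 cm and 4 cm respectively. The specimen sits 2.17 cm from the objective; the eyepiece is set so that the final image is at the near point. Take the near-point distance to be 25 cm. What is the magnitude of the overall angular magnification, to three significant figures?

Objective: 1/d_i = 1/f_obj - 1/d_o = 1/2 - 1/2.17 = 0.03917 cm^-1, so d_i = 25.529 cm.
m_obj = -d_i/d_o = -25.529/2.17 = -11.765.
Eyepiece angular magnification (image at near point): M_eye = 1 + D/f_e = 1 + 25/4 = 7.250.
Overall M = m_obj x M_eye = (-11.765)(7.250) = -85.29.
|M| = 85.29.

85.3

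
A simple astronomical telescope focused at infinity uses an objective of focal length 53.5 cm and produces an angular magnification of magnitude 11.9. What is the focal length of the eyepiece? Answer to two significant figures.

4.5 cm

|M| = f_obj/f_eye, so f_eye = f_obj/|M| = 53.5/11.9 = 4.496 cm.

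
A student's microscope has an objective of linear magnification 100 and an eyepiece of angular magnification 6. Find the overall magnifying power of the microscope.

The overall magnification of a compound microscope is the product of the objective and eyepiece magnifications:
M = M_obj x M_eye = 100 x 6 = 600.

600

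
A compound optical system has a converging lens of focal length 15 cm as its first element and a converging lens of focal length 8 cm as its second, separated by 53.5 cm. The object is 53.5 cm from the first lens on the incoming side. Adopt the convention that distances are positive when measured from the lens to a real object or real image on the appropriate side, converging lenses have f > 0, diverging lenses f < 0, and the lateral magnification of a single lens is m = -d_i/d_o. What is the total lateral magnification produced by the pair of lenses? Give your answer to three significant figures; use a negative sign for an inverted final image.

Applying the thin-lens equation to the first lens, 1/15 = 1/53.5 + 1/d_i1, which gives d_i1 = 20.844 cm.
Its lateral magnification is m_1 = -d_i1/d_o1 = -(20.844)/53.5 = -0.3896.
Object distance for lens 2: d_o2 = 53.5 - 20.844 = 32.656 cm.
Applying the thin-lens equation again with f_2 = 8 cm and d_o2 = 32.656 cm gives d_i2 = 10.596 cm.
m_2 = -(10.596)/(32.656) = -0.3245.
The system's lateral magnification is m_1 m_2 = (-0.3896)(-0.3245) = 0.1264.

0.126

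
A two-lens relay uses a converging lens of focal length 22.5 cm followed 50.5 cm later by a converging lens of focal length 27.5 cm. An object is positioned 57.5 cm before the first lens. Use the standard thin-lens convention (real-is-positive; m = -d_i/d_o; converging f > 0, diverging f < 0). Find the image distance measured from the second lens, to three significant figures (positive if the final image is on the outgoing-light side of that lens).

Lens 1: 1/d_i1 = 1/f_1 - 1/d_o1 = 1/22.5 - 1/57.5 = 0.02705 cm^-1, so d_i1 = 36.964 cm.
Object distance for lens 2: d_o2 = 50.5 - 36.964 = 13.536 cm.
Lens 2: 1/d_i2 = 1/f_2 - 1/d_o2 = 1/27.5 - 1/(13.536) = -0.03751 cm^-1, so d_i2 = -26.656 cm.

-26.7 cm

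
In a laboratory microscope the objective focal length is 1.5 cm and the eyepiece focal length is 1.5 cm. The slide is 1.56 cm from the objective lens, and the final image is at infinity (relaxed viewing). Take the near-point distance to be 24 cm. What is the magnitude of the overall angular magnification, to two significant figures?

400

Objective: 1/d_i = 1/f_obj - 1/d_o = 1/1.5 - 1/1.56 = 0.02564 cm^-1, so d_i = 39.000 cm.
m_obj = -d_i/d_o = -39.000/1.56 = -25.000.
Eyepiece angular magnification (image at infinity): M_eye = D/f_e = 24/1.5 = 16.000.
Overall M = m_obj x M_eye = (-25.000)(16.000) = -400.00.
|M| = 400.00.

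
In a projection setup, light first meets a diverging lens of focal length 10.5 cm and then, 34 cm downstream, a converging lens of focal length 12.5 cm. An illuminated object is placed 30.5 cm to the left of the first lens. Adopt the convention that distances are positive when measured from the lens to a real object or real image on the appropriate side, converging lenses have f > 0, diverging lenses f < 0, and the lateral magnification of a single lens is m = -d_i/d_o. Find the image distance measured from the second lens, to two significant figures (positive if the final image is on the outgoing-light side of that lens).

18 cm

Applying the thin-lens equation to the first lens, 1/(-10.5) = 1/30.5 + 1/d_i1, which gives d_i1 = -7.811 cm.
The intermediate image is virtual, 7.811 cm to the left of lens 1, so d_o2 = L - d_i1 = 34 - (-7.811) = 41.811 cm.
Applying the thin-lens equation again with f_2 = 12.5 cm and d_o2 = 41.811 cm gives d_i2 = 17.831 cm.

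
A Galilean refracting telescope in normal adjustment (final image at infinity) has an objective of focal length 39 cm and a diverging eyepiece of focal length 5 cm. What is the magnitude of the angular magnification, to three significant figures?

7.80

|M| = f_obj/|f_eye| = 39/5 = 7.800.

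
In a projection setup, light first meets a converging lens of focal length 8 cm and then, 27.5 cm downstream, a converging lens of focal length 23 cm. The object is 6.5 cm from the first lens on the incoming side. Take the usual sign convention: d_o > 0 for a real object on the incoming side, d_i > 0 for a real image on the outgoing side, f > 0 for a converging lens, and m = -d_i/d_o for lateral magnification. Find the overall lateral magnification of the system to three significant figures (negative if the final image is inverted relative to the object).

-3.13

First lens: d_i1 = 1/(1/8 - 1/6.5) = -34.667 cm.
m_1 = -(-34.667)/6.5 = 5.3333.
The intermediate image is virtual, 34.667 cm to the left of lens 1, so d_o2 = L - d_i1 = 27.5 - (-34.667) = 62.167 cm.
Second lens: d_i2 = 1/(1/23 - 1/(62.167)) = 36.506 cm.
m_2 = -(36.506)/(62.167) = -0.5872.
Overall magnification: m = m_1 m_2 = -3.1319.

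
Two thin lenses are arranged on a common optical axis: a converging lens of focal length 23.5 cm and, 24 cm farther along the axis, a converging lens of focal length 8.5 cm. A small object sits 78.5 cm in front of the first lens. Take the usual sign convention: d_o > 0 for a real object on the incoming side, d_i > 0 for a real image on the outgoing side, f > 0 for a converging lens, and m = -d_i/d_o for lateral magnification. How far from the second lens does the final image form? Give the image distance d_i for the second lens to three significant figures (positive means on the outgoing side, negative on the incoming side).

4.50 cm

First lens: d_i1 = 1/(1/23.5 - 1/78.5) = 33.541 cm.
This image would form 33.541 cm past lens 1, i.e. 9.541 cm beyond lens 2, so it is a virtual object for lens 2: d_o2 = 24 - 33.541 = -9.541 cm.
Second lens: d_i2 = 1/(1/8.5 - 1/(-9.541)) = 4.495 cm.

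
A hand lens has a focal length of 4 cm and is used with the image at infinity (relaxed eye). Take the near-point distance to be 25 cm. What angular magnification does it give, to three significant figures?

M = D/f = 25/4 = 6.250.

6.25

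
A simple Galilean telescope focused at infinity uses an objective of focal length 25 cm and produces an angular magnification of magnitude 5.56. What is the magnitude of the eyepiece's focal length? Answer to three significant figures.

4.50 cm

|M| = f_obj/|f_eye|, so |f_eye| = f_obj/|M| = 25/5.56 = 4.496 cm.
(The eyepiece is diverging, so its signed focal length is -4.496 cm.)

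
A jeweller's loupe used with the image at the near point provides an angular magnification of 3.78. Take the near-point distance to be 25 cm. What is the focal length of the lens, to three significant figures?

For the image at the near point, M = 1 + D/f.
f = D/(M - 1) = 25/(3.78 - 1) = 8.993 cm.

8.99 cm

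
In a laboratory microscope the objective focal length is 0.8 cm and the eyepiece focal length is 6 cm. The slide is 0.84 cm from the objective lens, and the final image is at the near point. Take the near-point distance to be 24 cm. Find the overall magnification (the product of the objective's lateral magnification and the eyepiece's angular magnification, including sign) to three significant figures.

Objective: 1/d_i = 1/f_obj - 1/d_o = 1/0.8 - 1/0.84 = 0.05952 cm^-1, so d_i = 16.800 cm.
m_obj = -d_i/d_o = -16.800/0.84 = -20.000.
Eyepiece angular magnification (image at near point): M_eye = 1 + D/f_e = 1 + 24/6 = 5.000.
Overall M = m_obj x M_eye = (-20.000)(5.000) = -100.00.

-100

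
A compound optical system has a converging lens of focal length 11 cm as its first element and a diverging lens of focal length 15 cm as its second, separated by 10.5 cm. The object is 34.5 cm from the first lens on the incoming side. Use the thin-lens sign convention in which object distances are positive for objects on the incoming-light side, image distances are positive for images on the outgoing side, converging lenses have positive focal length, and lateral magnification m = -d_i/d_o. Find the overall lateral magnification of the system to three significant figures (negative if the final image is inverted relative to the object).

Applying the thin-lens equation to the first lens, 1/11 = 1/34.5 + 1/d_i1, which gives d_i1 = 16.149 cm.
Its lateral magnification is m_1 = -d_i1/d_o1 = -(16.149)/34.5 = -0.4681.
This image would form 16.149 cm past lens 1, i.e. 5.649 cm beyond lens 2, so it is a virtual object for lens 2: d_o2 = 10.5 - 16.149 = -5.649 cm.
Applying the thin-lens equation again with f_2 = -15 cm and d_o2 = -5.649 cm gives d_i2 = 9.061 cm.
m_2 = -(9.061)/(-5.649) = 1.6041.
Overall magnification: m = m_1 m_2 = -0.7509.

-0.751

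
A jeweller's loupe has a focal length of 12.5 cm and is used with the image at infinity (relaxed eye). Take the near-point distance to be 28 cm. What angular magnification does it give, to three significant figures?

2.24

M = D/f = 28/12.5 = 2.240.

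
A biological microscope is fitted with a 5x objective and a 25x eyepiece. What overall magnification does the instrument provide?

125

The overall magnification of a compound microscope is the product of the objective and eyepiece magnifications:
M = M_obj x M_eye = 5 x 25 = 125.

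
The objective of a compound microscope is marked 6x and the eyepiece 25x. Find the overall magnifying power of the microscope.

150

The overall magnification of a compound microscope is the product of the objective and eyepiece magnifications:
M = M_obj x M_eye = 6 x 25 = 150.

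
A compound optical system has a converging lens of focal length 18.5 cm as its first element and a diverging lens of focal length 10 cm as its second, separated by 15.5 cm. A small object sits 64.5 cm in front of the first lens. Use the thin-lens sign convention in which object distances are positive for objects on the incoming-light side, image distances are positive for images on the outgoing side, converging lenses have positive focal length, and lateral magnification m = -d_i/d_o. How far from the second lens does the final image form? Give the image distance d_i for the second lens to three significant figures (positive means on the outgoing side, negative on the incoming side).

-237 cm

Lens 1: 1/d_i1 = 1/f_1 - 1/d_o1 = 1/18.5 - 1/64.5 = 0.03855 cm^-1, so d_i1 = 25.940 cm.
This image would form 25.940 cm past lens 1, i.e. 10.440 cm beyond lens 2, so it is a virtual object for lens 2: d_o2 = 15.5 - 25.940 = -10.440 cm.
Lens 2: 1/d_i2 = 1/f_2 - 1/d_o2 = 1/(-10) - 1/(-10.440) = -0.00422 cm^-1, so d_i2 = -237.160 cm.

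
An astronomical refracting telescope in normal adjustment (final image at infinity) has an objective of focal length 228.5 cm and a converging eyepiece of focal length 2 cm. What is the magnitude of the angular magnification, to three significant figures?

|M| = f_obj/|f_eye| = 228.5/2 = 114.250.

114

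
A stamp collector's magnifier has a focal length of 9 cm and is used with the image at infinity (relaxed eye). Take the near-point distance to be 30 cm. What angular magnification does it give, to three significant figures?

M = D/f = 30/9 = 3.333.

3.33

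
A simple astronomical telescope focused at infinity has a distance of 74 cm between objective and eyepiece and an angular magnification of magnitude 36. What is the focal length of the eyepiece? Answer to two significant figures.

2.0 cm

In normal adjustment the tube length equals f_obj + f_eye and |M| = f_obj/f_eye.
So f_obj = 36 f_eye and 36 f_eye + f_eye = 74 cm, giving f_eye = 74/37 = 2.000 cm and f_obj = 72.000 cm.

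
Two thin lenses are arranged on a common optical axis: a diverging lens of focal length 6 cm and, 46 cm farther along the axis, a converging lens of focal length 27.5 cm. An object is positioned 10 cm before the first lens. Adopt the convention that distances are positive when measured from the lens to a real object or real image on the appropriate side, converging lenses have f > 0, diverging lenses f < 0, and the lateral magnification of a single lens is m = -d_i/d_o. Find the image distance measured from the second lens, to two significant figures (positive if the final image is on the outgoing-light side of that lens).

61 cm

Applying the thin-lens equation to the first lens, 1/(-6) = 1/10 + 1/d_i1, which gives d_i1 = -3.750 cm.
The intermediate image is virtual, 3.750 cm to the left of lens 1, so d_o2 = L - d_i1 = 46 - (-3.750) = 49.750 cm.
Applying the thin-lens equation again with f_2 = 27.5 cm and d_o2 = 49.750 cm gives d_i2 = 61.489 cm.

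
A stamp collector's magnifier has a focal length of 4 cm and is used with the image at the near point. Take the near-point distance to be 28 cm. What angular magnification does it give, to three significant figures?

M = 1 + D/f = 1 + 28/4 = 8.000.

8.00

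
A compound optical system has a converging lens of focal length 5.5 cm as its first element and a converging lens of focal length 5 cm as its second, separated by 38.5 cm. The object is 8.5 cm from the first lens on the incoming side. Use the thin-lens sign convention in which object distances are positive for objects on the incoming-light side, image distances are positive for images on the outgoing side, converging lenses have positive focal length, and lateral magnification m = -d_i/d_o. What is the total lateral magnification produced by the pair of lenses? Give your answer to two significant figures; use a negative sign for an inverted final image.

First lens: d_i1 = 1/(1/5.5 - 1/8.5) = 15.583 cm.
m_1 = -(15.583)/8.5 = -1.8333.
That image sits 22.917 cm in front of the second lens, so d_o2 = 22.917 cm.
Second lens: d_i2 = 1/(1/5 - 1/(22.917)) = 6.395 cm.
m_2 = -(6.395)/(22.917) = -0.2791.
The system's lateral magnification is m_1 m_2 = (-1.8333)(-0.2791) = 0.5116.

0.51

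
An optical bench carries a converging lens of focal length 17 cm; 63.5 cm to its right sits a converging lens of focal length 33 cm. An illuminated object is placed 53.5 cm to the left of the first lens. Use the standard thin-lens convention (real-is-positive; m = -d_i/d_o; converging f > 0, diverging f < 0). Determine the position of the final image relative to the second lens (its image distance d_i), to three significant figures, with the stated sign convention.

Lens 1: 1/d_i1 = 1/f_1 - 1/d_o1 = 1/17 - 1/53.5 = 0.04013 cm^-1, so d_i1 = 24.918 cm.
That image sits 38.582 cm in front of the second lens, so d_o2 = 38.582 cm.
Lens 2: 1/d_i2 = 1/f_2 - 1/d_o2 = 1/33 - 1/(38.582) = 0.00438 cm^-1, so d_i2 = 228.085 cm.

228 cm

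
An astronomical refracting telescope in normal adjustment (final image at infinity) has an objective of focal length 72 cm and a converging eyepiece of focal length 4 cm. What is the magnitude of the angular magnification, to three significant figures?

|M| = f_obj/|f_eye| = 72/4 = 18.000.

18.0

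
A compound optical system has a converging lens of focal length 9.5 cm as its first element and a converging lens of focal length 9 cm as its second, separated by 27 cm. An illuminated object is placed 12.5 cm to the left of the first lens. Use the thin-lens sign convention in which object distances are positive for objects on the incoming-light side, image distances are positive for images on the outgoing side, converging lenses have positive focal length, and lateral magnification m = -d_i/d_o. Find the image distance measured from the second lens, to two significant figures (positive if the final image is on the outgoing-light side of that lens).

5.2 cm

First lens: d_i1 = 1/(1/9.5 - 1/12.5) = 39.583 cm.
Since 39.583 cm > 27 cm, the first image lies past the second lens and serves as a virtual object: d_o2 = L - d_i1 = -12.583 cm.
Second lens: d_i2 = 1/(1/9 - 1/(-12.583)) = 5.247 cm.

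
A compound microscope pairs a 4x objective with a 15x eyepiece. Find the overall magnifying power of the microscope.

60

The overall magnification of a compound microscope is the product of the objective and eyepiece magnifications:
M = M_obj x M_eye = 4 x 15 = 60.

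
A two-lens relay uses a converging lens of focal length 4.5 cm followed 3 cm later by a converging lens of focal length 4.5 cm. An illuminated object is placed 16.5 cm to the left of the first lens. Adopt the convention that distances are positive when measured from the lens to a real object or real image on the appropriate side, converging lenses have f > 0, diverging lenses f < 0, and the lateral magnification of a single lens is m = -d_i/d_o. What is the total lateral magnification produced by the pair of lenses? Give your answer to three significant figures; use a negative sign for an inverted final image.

-0.220

Applying the thin-lens equation to the first lens, 1/4.5 = 1/16.5 + 1/d_i1, which gives d_i1 = 6.188 cm.
Its lateral magnification is m_1 = -d_i1/d_o1 = -(6.188)/16.5 = -0.3750.
This image would form 6.188 cm past lens 1, i.e. 3.188 cm beyond lens 2, so it is a virtual object for lens 2: d_o2 = 3 - 6.188 = -3.188 cm.
Applying the thin-lens equation again with f_2 = 4.5 cm and d_o2 = -3.188 cm gives d_i2 = 1.866 cm.
m_2 = -(1.866)/(-3.188) = 0.5854.
Total m = m_1 x m_2 = (-0.3750)(0.5854) = -0.2195.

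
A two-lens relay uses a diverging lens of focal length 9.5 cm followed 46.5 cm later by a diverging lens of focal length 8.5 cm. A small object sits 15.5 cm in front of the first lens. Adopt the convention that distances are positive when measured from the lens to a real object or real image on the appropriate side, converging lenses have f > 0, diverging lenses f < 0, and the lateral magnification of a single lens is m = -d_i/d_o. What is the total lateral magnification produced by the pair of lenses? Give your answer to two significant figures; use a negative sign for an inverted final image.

Applying the thin-lens equation to the first lens, 1/(-9.5) = 1/15.5 + 1/d_i1, which gives d_i1 = -5.890 cm.
Its lateral magnification is m_1 = -d_i1/d_o1 = -(-5.890)/15.5 = 0.3800.
The intermediate image is virtual, 5.890 cm to the left of lens 1, so d_o2 = L - d_i1 = 46.5 - (-5.890) = 52.390 cm.
Applying the thin-lens equation again with f_2 = -8.5 cm and d_o2 = 52.390 cm gives d_i2 = -7.313 cm.
m_2 = -(-7.313)/(52.390) = 0.1396.
Overall magnification: m = m_1 m_2 = 0.0530.

0.053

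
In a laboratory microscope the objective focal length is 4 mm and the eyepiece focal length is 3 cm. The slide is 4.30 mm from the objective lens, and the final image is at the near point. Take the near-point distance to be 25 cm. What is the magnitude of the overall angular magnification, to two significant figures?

120

Convert to cm: f_obj = 4 mm = 0.4 cm; d_o = 4.30 mm = 0.43 cm.
Objective: 1/d_i = 1/f_obj - 1/d_o = 1/0.4 - 1/0.43 = 0.17442 cm^-1, so d_i = 5.733 cm.
m_obj = -d_i/d_o = -5.733/0.43 = -13.333.
Eyepiece angular magnification (image at near point): M_eye = 1 + D/f_e = 1 + 25/3 = 9.333.
Overall M = m_obj x M_eye = (-13.333)(9.333) = -124.44.
|M| = 124.44.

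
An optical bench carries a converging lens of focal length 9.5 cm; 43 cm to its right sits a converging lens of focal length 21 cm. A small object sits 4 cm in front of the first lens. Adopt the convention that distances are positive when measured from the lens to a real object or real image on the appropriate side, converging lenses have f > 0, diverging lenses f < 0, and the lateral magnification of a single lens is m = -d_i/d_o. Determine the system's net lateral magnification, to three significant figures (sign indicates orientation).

Applying the thin-lens equation to the first lens, 1/9.5 = 1/4 + 1/d_i1, which gives d_i1 = -6.909 cm.
Its lateral magnification is m_1 = -d_i1/d_o1 = -(-6.909)/4 = 1.7273.
The intermediate image is virtual, 6.909 cm to the left of lens 1, so d_o2 = L - d_i1 = 43 - (-6.909) = 49.909 cm.
Applying the thin-lens equation again with f_2 = 21 cm and d_o2 = 49.909 cm gives d_i2 = 36.255 cm.
m_2 = -(36.255)/(49.909) = -0.7264.
Overall magnification: m = m_1 m_2 = -1.2547.

-1.25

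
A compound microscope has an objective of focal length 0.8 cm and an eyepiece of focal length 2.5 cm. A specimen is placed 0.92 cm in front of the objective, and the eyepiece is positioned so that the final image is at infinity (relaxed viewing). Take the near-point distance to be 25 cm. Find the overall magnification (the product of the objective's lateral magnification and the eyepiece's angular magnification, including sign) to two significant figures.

Objective: 1/d_i = 1/f_obj - 1/d_o = 1/0.8 - 1/0.92 = 0.16304 cm^-1, so d_i = 6.133 cm.
m_obj = -d_i/d_o = -6.133/0.92 = -6.667.
Eyepiece angular magnification (image at infinity): M_eye = D/f_e = 25/2.5 = 10.000.
Overall M = m_obj x M_eye = (-6.667)(10.000) = -66.67.

-67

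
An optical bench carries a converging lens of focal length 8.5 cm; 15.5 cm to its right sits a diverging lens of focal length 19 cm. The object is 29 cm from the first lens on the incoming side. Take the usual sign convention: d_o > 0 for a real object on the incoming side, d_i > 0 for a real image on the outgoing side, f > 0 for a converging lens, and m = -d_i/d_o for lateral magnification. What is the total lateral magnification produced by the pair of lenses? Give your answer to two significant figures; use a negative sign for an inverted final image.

Applying the thin-lens equation to the first lens, 1/8.5 = 1/29 + 1/d_i1, which gives d_i1 = 12.024 cm.
Its lateral magnification is m_1 = -d_i1/d_o1 = -(12.024)/29 = -0.4146.
That image sits 3.476 cm in front of the second lens, so d_o2 = 3.476 cm.
Applying the thin-lens equation again with f_2 = -19 cm and d_o2 = 3.476 cm gives d_i2 = -2.938 cm.
m_2 = -(-2.938)/(3.476) = 0.8454.
Total m = m_1 x m_2 = (-0.4146)(0.8454) = -0.3505.

-0.35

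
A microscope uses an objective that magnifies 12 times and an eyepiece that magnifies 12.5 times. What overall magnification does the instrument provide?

The overall magnification of a compound microscope is the product of the objective and eyepiece magnifications:
M = M_obj x M_eye = 12 x 12.5 = 150.

150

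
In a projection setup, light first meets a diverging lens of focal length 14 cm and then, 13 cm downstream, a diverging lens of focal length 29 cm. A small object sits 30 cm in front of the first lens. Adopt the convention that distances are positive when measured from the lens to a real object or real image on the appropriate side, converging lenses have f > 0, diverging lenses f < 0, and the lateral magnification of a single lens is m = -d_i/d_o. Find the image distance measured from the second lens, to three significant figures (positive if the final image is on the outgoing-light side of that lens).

Lens 1: 1/d_i1 = 1/f_1 - 1/d_o1 = 1/(-14) - 1/30 = -0.10476 cm^-1, so d_i1 = -9.545 cm.
With d_i1 < 0 the first image is virtual and lies on the object side; the object distance for lens 2 is d_o2 = 13 - (-9.545) = 22.545 cm.
Lens 2: 1/d_i2 = 1/f_2 - 1/d_o2 = 1/(-29) - 1/(22.545) = -0.07884 cm^-1, so d_i2 = -12.684 cm.

-12.7 cm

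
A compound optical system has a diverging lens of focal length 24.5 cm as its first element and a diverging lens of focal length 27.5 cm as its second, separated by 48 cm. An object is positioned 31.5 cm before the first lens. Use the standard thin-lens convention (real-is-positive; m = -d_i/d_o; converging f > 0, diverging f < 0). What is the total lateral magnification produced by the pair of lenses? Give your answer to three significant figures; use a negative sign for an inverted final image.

Applying the thin-lens equation to the first lens, 1/(-24.5) = 1/31.5 + 1/d_i1, which gives d_i1 = -13.781 cm.
Its lateral magnification is m_1 = -d_i1/d_o1 = -(-13.781)/31.5 = 0.4375.
The intermediate image is virtual, 13.781 cm to the left of lens 1, so d_o2 = L - d_i1 = 48 - (-13.781) = 61.781 cm.
Applying the thin-lens equation again with f_2 = -27.5 cm and d_o2 = 61.781 cm gives d_i2 = -19.030 cm.
m_2 = -(-19.030)/(61.781) = 0.3080.
Overall magnification: m = m_1 m_2 = 0.1348.

0.135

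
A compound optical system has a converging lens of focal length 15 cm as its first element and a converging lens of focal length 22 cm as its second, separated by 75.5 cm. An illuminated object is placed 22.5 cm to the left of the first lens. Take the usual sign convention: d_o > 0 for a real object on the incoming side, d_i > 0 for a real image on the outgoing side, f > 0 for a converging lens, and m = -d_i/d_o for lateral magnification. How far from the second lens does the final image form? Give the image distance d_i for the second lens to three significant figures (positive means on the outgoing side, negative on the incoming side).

78.9 cm

Applying the thin-lens equation to the first lens, 1/15 = 1/22.5 + 1/d_i1, which gives d_i1 = 45.000 cm.
Object distance for lens 2: d_o2 = 75.5 - 45.000 = 30.500 cm.
Applying the thin-lens equation again with f_2 = 22 cm and d_o2 = 30.500 cm gives d_i2 = 78.941 cm.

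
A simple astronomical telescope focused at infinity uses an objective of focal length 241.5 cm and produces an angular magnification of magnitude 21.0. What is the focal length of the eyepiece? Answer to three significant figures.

|M| = f_obj/f_eye, so f_eye = f_obj/|M| = 241.5/21.0 = 11.500 cm.

11.5 cm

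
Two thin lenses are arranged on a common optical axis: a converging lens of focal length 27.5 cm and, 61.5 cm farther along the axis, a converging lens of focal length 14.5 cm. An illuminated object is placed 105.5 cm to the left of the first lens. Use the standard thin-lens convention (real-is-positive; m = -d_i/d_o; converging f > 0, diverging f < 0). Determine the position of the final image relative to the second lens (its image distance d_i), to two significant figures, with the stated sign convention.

First lens: d_i1 = 1/(1/27.5 - 1/105.5) = 37.196 cm.
Object distance for lens 2: d_o2 = 61.5 - 37.196 = 24.304 cm.
Second lens: d_i2 = 1/(1/14.5 - 1/(24.304)) = 35.944 cm.

36 cm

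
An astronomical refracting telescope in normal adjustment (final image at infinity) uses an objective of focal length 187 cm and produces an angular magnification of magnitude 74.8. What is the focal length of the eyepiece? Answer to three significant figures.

2.50 cm

|M| = f_obj/f_eye, so f_eye = f_obj/|M| = 187/74.8 = 2.500 cm.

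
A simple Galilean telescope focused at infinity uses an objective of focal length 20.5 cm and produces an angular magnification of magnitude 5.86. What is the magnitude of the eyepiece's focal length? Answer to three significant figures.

|M| = f_obj/|f_eye|, so |f_eye| = f_obj/|M| = 20.5/5.86 = 3.498 cm.
(The eyepiece is diverging, so its signed focal length is -3.498 cm.)

3.50 cm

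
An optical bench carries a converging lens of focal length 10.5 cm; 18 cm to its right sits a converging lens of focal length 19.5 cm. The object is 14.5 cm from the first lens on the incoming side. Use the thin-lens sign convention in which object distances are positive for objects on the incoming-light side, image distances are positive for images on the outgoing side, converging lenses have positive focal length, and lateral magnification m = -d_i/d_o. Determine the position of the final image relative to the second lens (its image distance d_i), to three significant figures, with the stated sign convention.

9.89 cm

Applying the thin-lens equation to the first lens, 1/10.5 = 1/14.5 + 1/d_i1, which gives d_i1 = 38.063 cm.
Since 38.063 cm > 18 cm, the first image lies past the second lens and serves as a virtual object: d_o2 = L - d_i1 = -20.063 cm.
Applying the thin-lens equation again with f_2 = 19.5 cm and d_o2 = -20.063 cm gives d_i2 = 9.889 cm.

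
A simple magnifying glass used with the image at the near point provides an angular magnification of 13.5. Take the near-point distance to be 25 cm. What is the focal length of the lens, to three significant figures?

For the image at the near point, M = 1 + D/f.
f = D/(M - 1) = 25/(13.5 - 1) = 2.000 cm.

2.00 cm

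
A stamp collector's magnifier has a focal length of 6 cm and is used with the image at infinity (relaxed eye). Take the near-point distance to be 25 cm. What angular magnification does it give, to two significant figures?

M = D/f = 25/6 = 4.167.

4.2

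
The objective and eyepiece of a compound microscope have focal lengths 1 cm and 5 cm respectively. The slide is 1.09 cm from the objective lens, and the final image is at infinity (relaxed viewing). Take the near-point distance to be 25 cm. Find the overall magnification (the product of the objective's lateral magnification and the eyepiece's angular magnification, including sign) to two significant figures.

Objective: 1/d_i = 1/f_obj - 1/d_o = 1/1 - 1/1.09 = 0.08257 cm^-1, so d_i = 12.111 cm.
m_obj = -d_i/d_o = -12.111/1.09 = -11.111.
Eyepiece angular magnification (image at infinity): M_eye = D/f_e = 25/5 = 5.000.
Overall M = m_obj x M_eye = (-11.111)(5.000) = -55.56.

-56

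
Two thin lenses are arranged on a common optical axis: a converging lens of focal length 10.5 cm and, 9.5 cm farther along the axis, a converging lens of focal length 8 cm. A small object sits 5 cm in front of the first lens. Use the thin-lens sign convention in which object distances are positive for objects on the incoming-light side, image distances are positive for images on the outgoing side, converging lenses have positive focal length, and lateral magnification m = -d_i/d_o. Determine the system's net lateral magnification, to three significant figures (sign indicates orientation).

-1.38

Applying the thin-lens equation to the first lens, 1/10.5 = 1/5 + 1/d_i1, which gives d_i1 = -9.545 cm.
Its lateral magnification is m_1 = -d_i1/d_o1 = -(-9.545)/5 = 1.9091.
With d_i1 < 0 the first image is virtual and lies on the object side; the object distance for lens 2 is d_o2 = 9.5 - (-9.545) = 19.045 cm.
Applying the thin-lens equation again with f_2 = 8 cm and d_o2 = 19.045 cm gives d_i2 = 13.794 cm.
m_2 = -(13.794)/(19.045) = -0.7243.
Overall magnification: m = m_1 m_2 = -1.3827.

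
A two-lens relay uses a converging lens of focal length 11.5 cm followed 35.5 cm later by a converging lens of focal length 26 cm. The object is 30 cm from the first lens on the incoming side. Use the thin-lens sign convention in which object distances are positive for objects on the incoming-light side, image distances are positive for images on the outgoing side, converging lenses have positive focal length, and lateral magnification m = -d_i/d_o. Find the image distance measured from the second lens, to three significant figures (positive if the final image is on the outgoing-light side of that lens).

Lens 1: 1/d_i1 = 1/f_1 - 1/d_o1 = 1/11.5 - 1/30 = 0.05362 cm^-1, so d_i1 = 18.649 cm.
The intermediate image is 18.649 cm to the right of lens 1, so d_o2 = L - d_i1 = 35.5 - 18.649 = 16.851 cm.
Lens 2: 1/d_i2 = 1/f_2 - 1/d_o2 = 1/26 - 1/(16.851) = -0.02088 cm^-1, so d_i2 = -47.891 cm.

-47.9 cm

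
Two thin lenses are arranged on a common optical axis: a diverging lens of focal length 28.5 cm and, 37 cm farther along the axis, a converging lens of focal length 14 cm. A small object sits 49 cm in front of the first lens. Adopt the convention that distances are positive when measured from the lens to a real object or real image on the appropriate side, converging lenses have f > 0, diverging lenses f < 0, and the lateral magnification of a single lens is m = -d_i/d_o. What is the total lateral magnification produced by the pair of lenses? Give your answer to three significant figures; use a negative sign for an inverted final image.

-0.126

Lens 1: 1/d_i1 = 1/f_1 - 1/d_o1 = 1/(-28.5) - 1/49 = -0.05550 cm^-1, so d_i1 = -18.019 cm.
m_1 = -(-18.019)/49 = 0.3677.
The intermediate image is virtual, 18.019 cm to the left of lens 1, so d_o2 = L - d_i1 = 37 - (-18.019) = 55.019 cm.
Lens 2: 1/d_i2 = 1/f_2 - 1/d_o2 = 1/14 - 1/(55.019) = 0.05325 cm^-1, so d_i2 = 18.778 cm.
m_2 = -(18.778)/(55.019) = -0.3413.
Total m = m_1 x m_2 = (0.3677)(-0.3413) = -0.1255.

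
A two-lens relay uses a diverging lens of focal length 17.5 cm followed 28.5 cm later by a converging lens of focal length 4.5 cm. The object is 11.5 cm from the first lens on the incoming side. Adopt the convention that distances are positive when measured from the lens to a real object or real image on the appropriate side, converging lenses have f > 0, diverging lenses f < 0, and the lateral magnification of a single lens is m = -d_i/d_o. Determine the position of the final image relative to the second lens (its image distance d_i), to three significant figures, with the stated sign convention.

5.15 cm

First lens: d_i1 = 1/(1/(-17.5) - 1/11.5) = -6.940 cm.
With d_i1 < 0 the first image is virtual and lies on the object side; the object distance for lens 2 is d_o2 = 28.5 - (-6.940) = 35.440 cm.
Second lens: d_i2 = 1/(1/4.5 - 1/(35.440)) = 5.154 cm.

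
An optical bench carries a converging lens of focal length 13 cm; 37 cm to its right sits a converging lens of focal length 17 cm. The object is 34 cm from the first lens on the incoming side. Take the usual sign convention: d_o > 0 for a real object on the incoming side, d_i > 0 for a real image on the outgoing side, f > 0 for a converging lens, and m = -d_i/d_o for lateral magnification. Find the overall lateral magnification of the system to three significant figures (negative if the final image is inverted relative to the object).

-10.0

First lens: d_i1 = 1/(1/13 - 1/34) = 21.048 cm.
m_1 = -(21.048)/34 = -0.6190.
That image sits 15.952 cm in front of the second lens, so d_o2 = 15.952 cm.
Second lens: d_i2 = 1/(1/17 - 1/(15.952)) = -258.864 cm.
m_2 = -(-258.864)/(15.952) = 16.2273.
Total m = m_1 x m_2 = (-0.6190)(16.2273) = -10.0455.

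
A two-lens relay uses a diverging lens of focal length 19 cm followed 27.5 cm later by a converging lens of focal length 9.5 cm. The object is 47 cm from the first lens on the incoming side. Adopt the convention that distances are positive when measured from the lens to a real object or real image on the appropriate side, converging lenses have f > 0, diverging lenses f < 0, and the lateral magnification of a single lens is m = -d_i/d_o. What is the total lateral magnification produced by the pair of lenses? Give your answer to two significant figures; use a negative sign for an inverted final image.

-0.087

Lens 1: 1/d_i1 = 1/f_1 - 1/d_o1 = 1/(-19) - 1/47 = -0.07391 cm^-1, so d_i1 = -13.530 cm.
m_1 = -(-13.530)/47 = 0.2879.
The intermediate image is virtual, 13.530 cm to the left of lens 1, so d_o2 = L - d_i1 = 27.5 - (-13.530) = 41.030 cm.
Lens 2: 1/d_i2 = 1/f_2 - 1/d_o2 = 1/9.5 - 1/(41.030) = 0.08089 cm^-1, so d_i2 = 12.362 cm.
m_2 = -(12.362)/(41.030) = -0.3013.
Overall magnification: m = m_1 m_2 = -0.0867.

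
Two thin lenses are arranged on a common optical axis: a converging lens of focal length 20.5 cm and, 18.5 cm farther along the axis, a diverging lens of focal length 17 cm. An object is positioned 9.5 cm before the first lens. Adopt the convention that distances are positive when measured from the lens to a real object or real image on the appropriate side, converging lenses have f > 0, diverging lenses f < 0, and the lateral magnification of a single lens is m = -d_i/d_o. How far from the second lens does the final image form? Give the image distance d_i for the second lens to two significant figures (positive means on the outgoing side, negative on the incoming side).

Applying the thin-lens equation to the first lens, 1/20.5 = 1/9.5 + 1/d_i1, which gives d_i1 = -17.705 cm.
With d_i1 < 0 the first image is virtual and lies on the object side; the object distance for lens 2 is d_o2 = 18.5 - (-17.705) = 36.205 cm.
Applying the thin-lens equation again with f_2 = -17 cm and d_o2 = 36.205 cm gives d_i2 = -11.568 cm.

-12 cm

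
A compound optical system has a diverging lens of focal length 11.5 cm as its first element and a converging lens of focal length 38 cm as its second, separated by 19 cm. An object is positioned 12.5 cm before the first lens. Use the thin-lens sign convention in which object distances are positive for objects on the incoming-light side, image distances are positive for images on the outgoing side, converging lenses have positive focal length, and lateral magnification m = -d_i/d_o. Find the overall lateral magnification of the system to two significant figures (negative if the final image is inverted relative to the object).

1.4

Applying the thin-lens equation to the first lens, 1/(-11.5) = 1/12.5 + 1/d_i1, which gives d_i1 = -5.990 cm.
Its lateral magnification is m_1 = -d_i1/d_o1 = -(-5.990)/12.5 = 0.4792.
The intermediate image is virtual, 5.990 cm to the left of lens 1, so d_o2 = L - d_i1 = 19 - (-5.990) = 24.990 cm.
Applying the thin-lens equation again with f_2 = 38 cm and d_o2 = 24.990 cm gives d_i2 = -72.988 cm.
m_2 = -(-72.988)/(24.990) = 2.9207.
Total m = m_1 x m_2 = (0.4792)(2.9207) = 1.3995.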